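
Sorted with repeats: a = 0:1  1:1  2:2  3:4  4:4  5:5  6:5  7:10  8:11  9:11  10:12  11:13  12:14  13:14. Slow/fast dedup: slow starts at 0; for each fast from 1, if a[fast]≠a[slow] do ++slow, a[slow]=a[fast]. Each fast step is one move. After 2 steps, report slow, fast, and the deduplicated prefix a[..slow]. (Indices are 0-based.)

slow=1, fast=3, prefix=[1, 2]

(s=0,f=1) a[fast]=1=a[slow] dup → fast++
(s=0,f=2) a[fast]=2≠a[slow]=1 write a[1]=2 → slow++,fast++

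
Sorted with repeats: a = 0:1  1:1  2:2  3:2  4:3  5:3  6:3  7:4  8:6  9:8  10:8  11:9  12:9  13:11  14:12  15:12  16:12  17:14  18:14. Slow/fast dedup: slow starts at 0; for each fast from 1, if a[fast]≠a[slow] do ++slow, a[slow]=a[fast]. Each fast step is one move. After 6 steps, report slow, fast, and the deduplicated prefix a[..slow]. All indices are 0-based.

slow=2, fast=7, prefix=[1, 2, 3]

slow=0 fast=1: a[fast]=1=a[slow] dup, fast++
slow=0 fast=2: a[fast]=2≠a[slow]=1 write a[1]=2, slow++,fast++
slow=1 fast=3: a[fast]=2=a[slow] dup, fast++
slow=1 fast=4: a[fast]=3≠a[slow]=2 write a[2]=3, slow++,fast++
slow=2 fast=5: a[fast]=3=a[slow] dup, fast++
slow=2 fast=6: a[fast]=3=a[slow] dup, fast++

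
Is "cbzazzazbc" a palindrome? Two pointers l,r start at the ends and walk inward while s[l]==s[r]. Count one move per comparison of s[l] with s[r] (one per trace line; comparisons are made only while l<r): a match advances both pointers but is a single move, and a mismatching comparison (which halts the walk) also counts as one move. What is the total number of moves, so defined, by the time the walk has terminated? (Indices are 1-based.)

[1,10] 'c'=='c' → l++,r--
[2,9] 'b'=='b' → l++,r--
[3,8] 'z'=='z' → l++,r--
[4,7] 'a'=='a' → l++,r--
[5,6] 'z'=='z' → l++,r--

5 moves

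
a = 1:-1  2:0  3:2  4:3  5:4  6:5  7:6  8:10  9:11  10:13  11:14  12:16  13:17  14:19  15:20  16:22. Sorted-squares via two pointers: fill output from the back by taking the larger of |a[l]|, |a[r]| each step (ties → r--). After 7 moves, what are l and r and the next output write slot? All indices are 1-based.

l=1, r=9, next write slot=9

l=1 r=16: |-1|<=|22| out[16]=484, r--
l=1 r=15: |-1|<=|20| out[15]=400, r--
l=1 r=14: |-1|<=|19| out[14]=361, r--
l=1 r=13: |-1|<=|17| out[13]=289, r--
l=1 r=12: |-1|<=|16| out[12]=256, r--
l=1 r=11: |-1|<=|14| out[11]=196, r--
l=1 r=10: |-1|<=|13| out[10]=169, r--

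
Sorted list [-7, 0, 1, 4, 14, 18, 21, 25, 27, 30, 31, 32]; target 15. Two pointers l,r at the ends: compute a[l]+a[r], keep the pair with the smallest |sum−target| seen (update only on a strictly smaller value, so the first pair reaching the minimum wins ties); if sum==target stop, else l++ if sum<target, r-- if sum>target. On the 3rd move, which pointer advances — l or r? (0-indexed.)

l=0 r=11: -7+32=25 d=10 *, r--
l=0 r=10: -7+31=24 d=9 *, r--
l=0 r=9: -7+30=23 d=8 *, r--

r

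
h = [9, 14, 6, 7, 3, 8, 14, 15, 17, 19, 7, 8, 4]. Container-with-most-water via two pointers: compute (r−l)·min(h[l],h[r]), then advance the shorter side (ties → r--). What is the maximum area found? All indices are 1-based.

[1,13] min(9,4)*12=48 best=48 * → r--
[1,12] min(9,8)*11=88 best=88 * → r--
[1,11] min(9,7)*10=70 best=88 → r--
[1,10] min(9,19)*9=81 best=88 → l++
[2,10] min(14,19)*8=112 best=112 * → l++
[3,10] min(6,19)*7=42 best=112 → l++
[4,10] min(7,19)*6=42 best=112 → l++
[5,10] min(3,19)*5=15 best=112 → l++
[6,10] min(8,19)*4=32 best=112 → l++
[7,10] min(14,19)*3=42 best=112 → l++
[8,10] min(15,19)*2=30 best=112 → l++
[9,10] min(17,19)*1=17 best=112 → l++

max area = 112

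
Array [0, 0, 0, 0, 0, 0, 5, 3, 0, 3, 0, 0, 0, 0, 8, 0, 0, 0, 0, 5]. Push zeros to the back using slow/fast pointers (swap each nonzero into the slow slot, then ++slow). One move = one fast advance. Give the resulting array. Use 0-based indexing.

(s=0,f=0) a[fast]=0 → fast++
(s=0,f=1) a[fast]=0 → fast++
(s=0,f=2) a[fast]=0 → fast++
(s=0,f=3) a[fast]=0 → fast++
(s=0,f=4) a[fast]=0 → fast++
(s=0,f=5) a[fast]=0 → fast++
(s=0,f=6) a[fast]=5≠0 swap→a[0]=5 → slow++,fast++
(s=1,f=7) a[fast]=3≠0 swap→a[1]=3 → slow++,fast++
(s=2,f=8) a[fast]=0 → fast++
(s=2,f=9) a[fast]=3≠0 swap→a[2]=3 → slow++,fast++
(s=3,f=10) a[fast]=0 → fast++
(s=3,f=11) a[fast]=0 → fast++
(s=3,f=12) a[fast]=0 → fast++
(s=3,f=13) a[fast]=0 → fast++
(s=3,f=14) a[fast]=8≠0 swap→a[3]=8 → slow++,fast++
(s=4,f=15) a[fast]=0 → fast++
(s=4,f=16) a[fast]=0 → fast++
(s=4,f=17) a[fast]=0 → fast++
(s=4,f=18) a[fast]=0 → fast++
(s=4,f=19) a[fast]=5≠0 swap→a[4]=5 → slow++,fast++

[5, 3, 3, 8, 5, 0, 0, 0, 0, 0, 0, 0, 0, 0, 0, 0, 0, 0, 0, 0]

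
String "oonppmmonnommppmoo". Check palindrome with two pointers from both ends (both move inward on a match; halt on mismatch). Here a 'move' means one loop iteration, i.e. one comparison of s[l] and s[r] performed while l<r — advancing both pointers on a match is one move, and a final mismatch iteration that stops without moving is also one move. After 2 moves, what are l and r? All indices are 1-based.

l=3, r=16

[1,18] 'o'=='o' → l++,r--
[2,17] 'o'=='o' → l++,r--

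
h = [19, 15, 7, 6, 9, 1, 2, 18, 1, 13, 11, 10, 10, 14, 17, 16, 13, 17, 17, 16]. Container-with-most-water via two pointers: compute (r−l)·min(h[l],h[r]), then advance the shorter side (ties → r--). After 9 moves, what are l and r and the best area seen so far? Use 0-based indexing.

l=0 r=19: min(19,16)*19=304 best=304 *, r--
l=0 r=18: min(19,17)*18=306 best=306 *, r--
l=0 r=17: min(19,17)*17=289 best=306, r--
l=0 r=16: min(19,13)*16=208 best=306, r--
l=0 r=15: min(19,16)*15=240 best=306, r--
l=0 r=14: min(19,17)*14=238 best=306, r--
l=0 r=13: min(19,14)*13=182 best=306, r--
l=0 r=12: min(19,10)*12=120 best=306, r--
l=0 r=11: min(19,10)*11=110 best=306, r--

l=0, r=10, best area=306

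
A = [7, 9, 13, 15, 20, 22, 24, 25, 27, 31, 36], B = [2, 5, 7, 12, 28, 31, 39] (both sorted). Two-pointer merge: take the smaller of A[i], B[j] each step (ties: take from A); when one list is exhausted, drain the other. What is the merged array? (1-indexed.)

[2, 5, 7, 7, 9, 12, 13, 15, 20, 22, 24, 25, 27, 28, 31, 31, 36, 39]

[i=1,j=1] A[i]=7>B[j]=2 take 2 → j++
[i=1,j=2] A[i]=7>B[j]=5 take 5 → j++
[i=1,j=3] A[i]=7<=B[j]=7 take 7 → i++
[i=2,j=3] A[i]=9>B[j]=7 take 7 → j++
[i=2,j=4] A[i]=9<=B[j]=12 take 9 → i++
[i=3,j=4] A[i]=13>B[j]=12 take 12 → j++
[i=3,j=5] A[i]=13<=B[j]=28 take 13 → i++
[i=4,j=5] A[i]=15<=B[j]=28 take 15 → i++
[i=5,j=5] A[i]=20<=B[j]=28 take 20 → i++
[i=6,j=5] A[i]=22<=B[j]=28 take 22 → i++
[i=7,j=5] A[i]=24<=B[j]=28 take 24 → i++
[i=8,j=5] A[i]=25<=B[j]=28 take 25 → i++
[i=9,j=5] A[i]=27<=B[j]=28 take 27 → i++
[i=10,j=5] A[i]=31>B[j]=28 take 28 → j++
[i=10,j=6] A[i]=31<=B[j]=31 take 31 → i++
[i=11,j=6] A[i]=36>B[j]=31 take 31 → j++
[i=11,j=7] A[i]=36<=B[j]=39 take 36 → i++
[i=12,j=7] A done, take B[j]=39 → j++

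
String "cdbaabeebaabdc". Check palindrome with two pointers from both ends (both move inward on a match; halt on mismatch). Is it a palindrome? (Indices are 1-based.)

l=1 r=14: 'c'=='c', l++,r--
l=2 r=13: 'd'=='d', l++,r--
l=3 r=12: 'b'=='b', l++,r--
l=4 r=11: 'a'=='a', l++,r--
l=5 r=10: 'a'=='a', l++,r--
l=6 r=9: 'b'=='b', l++,r--
l=7 r=8: 'e'=='e', l++,r--

palindrome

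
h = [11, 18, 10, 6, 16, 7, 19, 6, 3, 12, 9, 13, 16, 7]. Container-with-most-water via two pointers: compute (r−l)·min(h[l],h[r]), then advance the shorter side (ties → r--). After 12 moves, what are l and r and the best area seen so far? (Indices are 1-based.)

[1,14] min(11,7)*13=91 best=91 * → r--
[1,13] min(11,16)*12=132 best=132 * → l++
[2,13] min(18,16)*11=176 best=176 * → r--
[2,12] min(18,13)*10=130 best=176 → r--
[2,11] min(18,9)*9=81 best=176 → r--
[2,10] min(18,12)*8=96 best=176 → r--
[2,9] min(18,3)*7=21 best=176 → r--
[2,8] min(18,6)*6=36 best=176 → r--
[2,7] min(18,19)*5=90 best=176 → l++
[3,7] min(10,19)*4=40 best=176 → l++
[4,7] min(6,19)*3=18 best=176 → l++
[5,7] min(16,19)*2=32 best=176 → l++

l=6, r=7, best area=176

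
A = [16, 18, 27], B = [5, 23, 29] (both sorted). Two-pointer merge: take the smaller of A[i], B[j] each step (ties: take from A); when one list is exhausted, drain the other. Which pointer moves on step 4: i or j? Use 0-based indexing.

j

[i=0,j=0] A[i]=16>B[j]=5 take 5 → j++
[i=0,j=1] A[i]=16<=B[j]=23 take 16 → i++
[i=1,j=1] A[i]=18<=B[j]=23 take 18 → i++
[i=2,j=1] A[i]=27>B[j]=23 take 23 → j++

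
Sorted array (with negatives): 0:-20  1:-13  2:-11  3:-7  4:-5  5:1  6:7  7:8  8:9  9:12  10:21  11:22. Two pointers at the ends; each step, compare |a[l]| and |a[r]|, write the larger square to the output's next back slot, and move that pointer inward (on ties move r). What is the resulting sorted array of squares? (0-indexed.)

[0,11] |-20|<=|22| out[11]=484 → r--
[0,10] |-20|<=|21| out[10]=441 → r--
[0,9] |-20|>|12| out[9]=400 → l++
[1,9] |-13|>|12| out[8]=169 → l++
[2,9] |-11|<=|12| out[7]=144 → r--
[2,8] |-11|>|9| out[6]=121 → l++
[3,8] |-7|<=|9| out[5]=81 → r--
[3,7] |-7|<=|8| out[4]=64 → r--
[3,6] |-7|<=|7| out[3]=49 → r--
[3,5] |-7|>|1| out[2]=49 → l++
[4,5] |-5|>|1| out[1]=25 → l++
[5,5] |1|<=|1| out[0]=1 → r--

[1, 25, 49, 49, 64, 81, 121, 144, 169, 400, 441, 484]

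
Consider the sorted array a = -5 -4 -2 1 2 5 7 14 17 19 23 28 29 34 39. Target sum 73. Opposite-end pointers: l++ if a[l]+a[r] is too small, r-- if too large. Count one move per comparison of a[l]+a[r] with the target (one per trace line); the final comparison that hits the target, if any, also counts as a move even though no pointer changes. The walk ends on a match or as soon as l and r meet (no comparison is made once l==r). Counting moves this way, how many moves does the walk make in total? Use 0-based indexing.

l=0 r=14: -5+39=34 <73, l++
l=1 r=14: -4+39=35 <73, l++
l=2 r=14: -2+39=37 <73, l++
l=3 r=14: 1+39=40 <73, l++
l=4 r=14: 2+39=41 <73, l++
l=5 r=14: 5+39=44 <73, l++
l=6 r=14: 7+39=46 <73, l++
l=7 r=14: 14+39=53 <73, l++
l=8 r=14: 17+39=56 <73, l++
l=9 r=14: 19+39=58 <73, l++
l=10 r=14: 23+39=62 <73, l++
l=11 r=14: 28+39=67 <73, l++
l=12 r=14: 29+39=68 <73, l++
l=13 r=14: 34+39=73, found

14 moves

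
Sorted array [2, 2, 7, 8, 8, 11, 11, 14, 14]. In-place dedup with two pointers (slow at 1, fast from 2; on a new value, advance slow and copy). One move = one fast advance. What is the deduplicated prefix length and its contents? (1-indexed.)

slow=1 fast=2: a[fast]=2=a[slow] dup, fast++
slow=1 fast=3: a[fast]=7≠a[slow]=2 write a[2]=7, slow++,fast++
slow=2 fast=4: a[fast]=8≠a[slow]=7 write a[3]=8, slow++,fast++
slow=3 fast=5: a[fast]=8=a[slow] dup, fast++
slow=3 fast=6: a[fast]=11≠a[slow]=8 write a[4]=11, slow++,fast++
slow=4 fast=7: a[fast]=11=a[slow] dup, fast++
slow=4 fast=8: a[fast]=14≠a[slow]=11 write a[5]=14, slow++,fast++
slow=5 fast=9: a[fast]=14=a[slow] dup, fast++

length 5; prefix = [2, 7, 8, 11, 14]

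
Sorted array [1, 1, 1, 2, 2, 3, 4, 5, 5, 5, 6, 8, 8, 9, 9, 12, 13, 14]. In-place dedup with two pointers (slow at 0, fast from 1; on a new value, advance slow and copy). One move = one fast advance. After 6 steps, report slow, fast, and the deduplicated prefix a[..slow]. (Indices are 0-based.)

(s=0,f=1) a[fast]=1=a[slow] dup → fast++
(s=0,f=2) a[fast]=1=a[slow] dup → fast++
(s=0,f=3) a[fast]=2≠a[slow]=1 write a[1]=2 → slow++,fast++
(s=1,f=4) a[fast]=2=a[slow] dup → fast++
(s=1,f=5) a[fast]=3≠a[slow]=2 write a[2]=3 → slow++,fast++
(s=2,f=6) a[fast]=4≠a[slow]=3 write a[3]=4 → slow++,fast++

slow=3, fast=7, prefix=[1, 2, 3, 4]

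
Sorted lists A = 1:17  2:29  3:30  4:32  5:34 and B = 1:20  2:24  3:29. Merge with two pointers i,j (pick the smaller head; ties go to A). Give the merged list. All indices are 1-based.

[i=1,j=1] A[i]=17<=B[j]=20 take 17 → i++
[i=2,j=1] A[i]=29>B[j]=20 take 20 → j++
[i=2,j=2] A[i]=29>B[j]=24 take 24 → j++
[i=2,j=3] A[i]=29<=B[j]=29 take 29 → i++
[i=3,j=3] A[i]=30>B[j]=29 take 29 → j++
[i=3,j=4] B done, take A[i]=30 → i++
[i=4,j=4] B done, take A[i]=32 → i++
[i=5,j=4] B done, take A[i]=34 → i++

[17, 20, 24, 29, 29, 30, 32, 34]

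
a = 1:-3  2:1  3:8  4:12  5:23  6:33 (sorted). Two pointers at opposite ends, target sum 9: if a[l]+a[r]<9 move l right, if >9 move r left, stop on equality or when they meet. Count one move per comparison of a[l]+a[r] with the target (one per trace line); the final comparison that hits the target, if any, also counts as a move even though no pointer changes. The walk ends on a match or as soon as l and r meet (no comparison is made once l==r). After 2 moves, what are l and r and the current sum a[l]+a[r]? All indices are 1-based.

l=1, r=4, sum=9

[1,6] -3+33=30 >9 → r--
[1,5] -3+23=20 >9 → r--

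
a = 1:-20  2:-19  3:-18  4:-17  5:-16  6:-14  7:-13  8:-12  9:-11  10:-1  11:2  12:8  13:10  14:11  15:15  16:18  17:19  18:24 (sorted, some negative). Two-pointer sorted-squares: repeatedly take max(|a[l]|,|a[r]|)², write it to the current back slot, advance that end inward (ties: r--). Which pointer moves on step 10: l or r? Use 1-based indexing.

l=1 r=18: |-20|<=|24| out[18]=576, r--
l=1 r=17: |-20|>|19| out[17]=400, l++
l=2 r=17: |-19|<=|19| out[16]=361, r--
l=2 r=16: |-19|>|18| out[15]=361, l++
l=3 r=16: |-18|<=|18| out[14]=324, r--
l=3 r=15: |-18|>|15| out[13]=324, l++
l=4 r=15: |-17|>|15| out[12]=289, l++
l=5 r=15: |-16|>|15| out[11]=256, l++
l=6 r=15: |-14|<=|15| out[10]=225, r--
l=6 r=14: |-14|>|11| out[9]=196, l++

l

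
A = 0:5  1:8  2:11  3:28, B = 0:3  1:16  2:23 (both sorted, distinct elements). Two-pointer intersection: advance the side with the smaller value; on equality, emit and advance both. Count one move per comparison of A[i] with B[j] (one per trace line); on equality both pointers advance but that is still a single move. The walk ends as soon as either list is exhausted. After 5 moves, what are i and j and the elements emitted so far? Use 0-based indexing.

i=3, j=2, emitted=[]

[i=0,j=0] 5>3 → j++
[i=0,j=1] 5<16 → i++
[i=1,j=1] 8<16 → i++
[i=2,j=1] 11<16 → i++
[i=3,j=1] 28>16 → j++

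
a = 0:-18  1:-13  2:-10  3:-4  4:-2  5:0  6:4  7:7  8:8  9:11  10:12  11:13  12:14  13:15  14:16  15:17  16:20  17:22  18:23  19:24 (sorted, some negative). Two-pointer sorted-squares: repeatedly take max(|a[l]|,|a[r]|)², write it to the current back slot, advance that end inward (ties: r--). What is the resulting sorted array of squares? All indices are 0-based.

[0,19] |-18|<=|24| out[19]=576 → r--
[0,18] |-18|<=|23| out[18]=529 → r--
[0,17] |-18|<=|22| out[17]=484 → r--
[0,16] |-18|<=|20| out[16]=400 → r--
[0,15] |-18|>|17| out[15]=324 → l++
[1,15] |-13|<=|17| out[14]=289 → r--
[1,14] |-13|<=|16| out[13]=256 → r--
[1,13] |-13|<=|15| out[12]=225 → r--
[1,12] |-13|<=|14| out[11]=196 → r--
[1,11] |-13|<=|13| out[10]=169 → r--
[1,10] |-13|>|12| out[9]=169 → l++
[2,10] |-10|<=|12| out[8]=144 → r--
[2,9] |-10|<=|11| out[7]=121 → r--
[2,8] |-10|>|8| out[6]=100 → l++
[3,8] |-4|<=|8| out[5]=64 → r--
[3,7] |-4|<=|7| out[4]=49 → r--
[3,6] |-4|<=|4| out[3]=16 → r--
[3,5] |-4|>|0| out[2]=16 → l++
[4,5] |-2|>|0| out[1]=4 → l++
[5,5] |0|<=|0| out[0]=0 → r--

[0, 4, 16, 16, 49, 64, 100, 121, 144, 169, 169, 196, 225, 256, 289, 324, 400, 484, 529, 576]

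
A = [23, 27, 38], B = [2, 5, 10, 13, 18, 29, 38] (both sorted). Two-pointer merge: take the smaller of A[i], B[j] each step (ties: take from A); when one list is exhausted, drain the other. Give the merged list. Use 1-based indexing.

i=1 j=1: A[i]=23>B[j]=2 take 2, j++
i=1 j=2: A[i]=23>B[j]=5 take 5, j++
i=1 j=3: A[i]=23>B[j]=10 take 10, j++
i=1 j=4: A[i]=23>B[j]=13 take 13, j++
i=1 j=5: A[i]=23>B[j]=18 take 18, j++
i=1 j=6: A[i]=23<=B[j]=29 take 23, i++
i=2 j=6: A[i]=27<=B[j]=29 take 27, i++
i=3 j=6: A[i]=38>B[j]=29 take 29, j++
i=3 j=7: A[i]=38<=B[j]=38 take 38, i++
i=4 j=7: A done, take B[j]=38, j++

[2, 5, 10, 13, 18, 23, 27, 29, 38, 38]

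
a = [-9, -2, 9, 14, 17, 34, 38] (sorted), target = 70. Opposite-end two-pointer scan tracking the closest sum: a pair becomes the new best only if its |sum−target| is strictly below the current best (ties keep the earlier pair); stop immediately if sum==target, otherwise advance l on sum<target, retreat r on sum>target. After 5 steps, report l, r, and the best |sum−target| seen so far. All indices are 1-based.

l=6, r=7, best |Δ|=15

[1,7] -9+38=29 d=41 * → l++
[2,7] -2+38=36 d=34 * → l++
[3,7] 9+38=47 d=23 * → l++
[4,7] 14+38=52 d=18 * → l++
[5,7] 17+38=55 d=15 * → l++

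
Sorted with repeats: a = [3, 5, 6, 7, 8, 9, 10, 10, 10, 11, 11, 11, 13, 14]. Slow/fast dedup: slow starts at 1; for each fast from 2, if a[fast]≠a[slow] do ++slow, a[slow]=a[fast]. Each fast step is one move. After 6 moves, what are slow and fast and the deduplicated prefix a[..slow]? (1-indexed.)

(s=1,f=2) a[fast]=5≠a[slow]=3 write a[2]=5 → slow++,fast++
(s=2,f=3) a[fast]=6≠a[slow]=5 write a[3]=6 → slow++,fast++
(s=3,f=4) a[fast]=7≠a[slow]=6 write a[4]=7 → slow++,fast++
(s=4,f=5) a[fast]=8≠a[slow]=7 write a[5]=8 → slow++,fast++
(s=5,f=6) a[fast]=9≠a[slow]=8 write a[6]=9 → slow++,fast++
(s=6,f=7) a[fast]=10≠a[slow]=9 write a[7]=10 → slow++,fast++

slow=7, fast=8, prefix=[3, 5, 6, 7, 8, 9, 10]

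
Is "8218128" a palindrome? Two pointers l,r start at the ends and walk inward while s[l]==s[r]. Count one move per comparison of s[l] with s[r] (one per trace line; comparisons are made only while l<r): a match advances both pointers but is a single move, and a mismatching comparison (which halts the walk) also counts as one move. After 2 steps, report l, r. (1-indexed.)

l=1 r=7: '8'=='8', l++,r--
l=2 r=6: '2'=='2', l++,r--

l=3, r=5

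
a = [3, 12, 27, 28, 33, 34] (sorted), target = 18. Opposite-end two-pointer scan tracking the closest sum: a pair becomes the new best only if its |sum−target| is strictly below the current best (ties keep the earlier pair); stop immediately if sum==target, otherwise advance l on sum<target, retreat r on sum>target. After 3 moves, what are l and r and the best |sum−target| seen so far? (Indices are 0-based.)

l=0, r=2, best |Δ|=13

[0,5] 3+34=37 d=19 * → r--
[0,4] 3+33=36 d=18 * → r--
[0,3] 3+28=31 d=13 * → r--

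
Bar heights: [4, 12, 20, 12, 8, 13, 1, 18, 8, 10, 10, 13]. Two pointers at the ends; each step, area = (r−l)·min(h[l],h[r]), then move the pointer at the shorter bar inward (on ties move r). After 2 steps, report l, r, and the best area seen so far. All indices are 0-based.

l=2, r=11, best area=120

l=0 r=11: min(4,13)*11=44 best=44 *, l++
l=1 r=11: min(12,13)*10=120 best=120 *, l++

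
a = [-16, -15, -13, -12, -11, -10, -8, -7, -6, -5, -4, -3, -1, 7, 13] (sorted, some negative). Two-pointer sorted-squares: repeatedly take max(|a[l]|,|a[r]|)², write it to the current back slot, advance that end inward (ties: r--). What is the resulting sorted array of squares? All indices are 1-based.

[1, 9, 16, 25, 36, 49, 49, 64, 100, 121, 144, 169, 169, 225, 256]

l=1 r=15: |-16|>|13| out[15]=256, l++
l=2 r=15: |-15|>|13| out[14]=225, l++
l=3 r=15: |-13|<=|13| out[13]=169, r--
l=3 r=14: |-13|>|7| out[12]=169, l++
l=4 r=14: |-12|>|7| out[11]=144, l++
l=5 r=14: |-11|>|7| out[10]=121, l++
l=6 r=14: |-10|>|7| out[9]=100, l++
l=7 r=14: |-8|>|7| out[8]=64, l++
l=8 r=14: |-7|<=|7| out[7]=49, r--
l=8 r=13: |-7|>|-1| out[6]=49, l++
l=9 r=13: |-6|>|-1| out[5]=36, l++
l=10 r=13: |-5|>|-1| out[4]=25, l++
l=11 r=13: |-4|>|-1| out[3]=16, l++
l=12 r=13: |-3|>|-1| out[2]=9, l++
l=13 r=13: |-1|<=|-1| out[1]=1, r--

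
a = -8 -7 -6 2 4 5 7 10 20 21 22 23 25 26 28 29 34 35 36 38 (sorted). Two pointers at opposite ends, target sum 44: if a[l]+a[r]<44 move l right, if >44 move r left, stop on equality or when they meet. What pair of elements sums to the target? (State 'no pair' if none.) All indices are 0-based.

(10, 34)

l=0 r=19: -8+38=30 <44, l++
l=1 r=19: -7+38=31 <44, l++
l=2 r=19: -6+38=32 <44, l++
l=3 r=19: 2+38=40 <44, l++
l=4 r=19: 4+38=42 <44, l++
l=5 r=19: 5+38=43 <44, l++
l=6 r=19: 7+38=45 >44, r--
l=6 r=18: 7+36=43 <44, l++
l=7 r=18: 10+36=46 >44, r--
l=7 r=17: 10+35=45 >44, r--
l=7 r=16: 10+34=44, found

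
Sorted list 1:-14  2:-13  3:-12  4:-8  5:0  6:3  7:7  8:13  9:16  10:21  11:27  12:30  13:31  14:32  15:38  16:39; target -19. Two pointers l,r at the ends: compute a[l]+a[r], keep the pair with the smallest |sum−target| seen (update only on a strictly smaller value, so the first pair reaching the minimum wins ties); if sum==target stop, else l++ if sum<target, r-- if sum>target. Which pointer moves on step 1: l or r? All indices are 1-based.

r

l=1 r=16: -14+39=25 d=44 *, r--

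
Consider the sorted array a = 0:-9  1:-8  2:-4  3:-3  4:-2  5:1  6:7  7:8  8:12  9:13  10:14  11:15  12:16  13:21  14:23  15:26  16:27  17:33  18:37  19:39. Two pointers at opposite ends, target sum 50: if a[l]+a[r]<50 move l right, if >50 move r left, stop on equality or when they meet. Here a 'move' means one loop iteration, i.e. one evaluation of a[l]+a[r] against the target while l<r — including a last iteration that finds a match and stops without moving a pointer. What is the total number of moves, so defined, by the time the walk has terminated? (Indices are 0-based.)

11 moves

[0,19] -9+39=30 <50 → l++
[1,19] -8+39=31 <50 → l++
[2,19] -4+39=35 <50 → l++
[3,19] -3+39=36 <50 → l++
[4,19] -2+39=37 <50 → l++
[5,19] 1+39=40 <50 → l++
[6,19] 7+39=46 <50 → l++
[7,19] 8+39=47 <50 → l++
[8,19] 12+39=51 >50 → r--
[8,18] 12+37=49 <50 → l++
[9,18] 13+37=50 → found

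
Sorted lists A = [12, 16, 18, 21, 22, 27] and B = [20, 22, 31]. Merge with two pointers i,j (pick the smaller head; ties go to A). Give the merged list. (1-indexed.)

[12, 16, 18, 20, 21, 22, 22, 27, 31]

i=1 j=1: A[i]=12<=B[j]=20 take 12, i++
i=2 j=1: A[i]=16<=B[j]=20 take 16, i++
i=3 j=1: A[i]=18<=B[j]=20 take 18, i++
i=4 j=1: A[i]=21>B[j]=20 take 20, j++
i=4 j=2: A[i]=21<=B[j]=22 take 21, i++
i=5 j=2: A[i]=22<=B[j]=22 take 22, i++
i=6 j=2: A[i]=27>B[j]=22 take 22, j++
i=6 j=3: A[i]=27<=B[j]=31 take 27, i++
i=7 j=3: A done, take B[j]=31, j++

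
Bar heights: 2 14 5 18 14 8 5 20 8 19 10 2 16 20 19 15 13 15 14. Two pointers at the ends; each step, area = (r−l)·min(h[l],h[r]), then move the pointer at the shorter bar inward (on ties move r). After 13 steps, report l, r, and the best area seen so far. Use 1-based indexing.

[1,19] min(2,14)*18=36 best=36 * → l++
[2,19] min(14,14)*17=238 best=238 * → r--
[2,18] min(14,15)*16=224 best=238 → l++
[3,18] min(5,15)*15=75 best=238 → l++
[4,18] min(18,15)*14=210 best=238 → r--
[4,17] min(18,13)*13=169 best=238 → r--
[4,16] min(18,15)*12=180 best=238 → r--
[4,15] min(18,19)*11=198 best=238 → l++
[5,15] min(14,19)*10=140 best=238 → l++
[6,15] min(8,19)*9=72 best=238 → l++
[7,15] min(5,19)*8=40 best=238 → l++
[8,15] min(20,19)*7=133 best=238 → r--
[8,14] min(20,20)*6=120 best=238 → r--

l=8, r=13, best area=238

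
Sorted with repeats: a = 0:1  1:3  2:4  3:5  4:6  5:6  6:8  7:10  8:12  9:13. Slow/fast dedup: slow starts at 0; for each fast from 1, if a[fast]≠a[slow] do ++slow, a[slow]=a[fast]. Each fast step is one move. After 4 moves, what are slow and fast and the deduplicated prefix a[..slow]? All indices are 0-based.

(s=0,f=1) a[fast]=3≠a[slow]=1 write a[1]=3 → slow++,fast++
(s=1,f=2) a[fast]=4≠a[slow]=3 write a[2]=4 → slow++,fast++
(s=2,f=3) a[fast]=5≠a[slow]=4 write a[3]=5 → slow++,fast++
(s=3,f=4) a[fast]=6≠a[slow]=5 write a[4]=6 → slow++,fast++

slow=4, fast=5, prefix=[1, 3, 4, 5, 6]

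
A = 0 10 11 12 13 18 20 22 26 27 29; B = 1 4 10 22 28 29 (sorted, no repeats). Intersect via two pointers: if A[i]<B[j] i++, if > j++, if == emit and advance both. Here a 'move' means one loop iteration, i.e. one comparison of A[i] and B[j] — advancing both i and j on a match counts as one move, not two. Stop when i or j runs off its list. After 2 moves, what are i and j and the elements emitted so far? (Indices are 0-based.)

i=1, j=1, emitted=[]

i=0 j=0: 0<1, i++
i=1 j=0: 10>1, j++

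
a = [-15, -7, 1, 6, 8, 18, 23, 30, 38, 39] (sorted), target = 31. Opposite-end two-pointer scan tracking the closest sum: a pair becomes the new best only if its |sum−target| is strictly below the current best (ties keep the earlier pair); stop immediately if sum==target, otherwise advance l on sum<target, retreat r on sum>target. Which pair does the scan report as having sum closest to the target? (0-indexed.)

pair (-7, 38) with sum 31 (|Δ|=0)

l=0 r=9: -15+39=24 d=7 *, l++
l=1 r=9: -7+39=32 d=1 *, r--
l=1 r=8: -7+38=31 d=0 *, stop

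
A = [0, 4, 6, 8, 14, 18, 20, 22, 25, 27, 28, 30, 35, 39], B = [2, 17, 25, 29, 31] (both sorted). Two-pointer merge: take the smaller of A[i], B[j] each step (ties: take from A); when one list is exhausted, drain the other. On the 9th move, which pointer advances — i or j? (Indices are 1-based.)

i

[i=1,j=1] A[i]=0<=B[j]=2 take 0 → i++
[i=2,j=1] A[i]=4>B[j]=2 take 2 → j++
[i=2,j=2] A[i]=4<=B[j]=17 take 4 → i++
[i=3,j=2] A[i]=6<=B[j]=17 take 6 → i++
[i=4,j=2] A[i]=8<=B[j]=17 take 8 → i++
[i=5,j=2] A[i]=14<=B[j]=17 take 14 → i++
[i=6,j=2] A[i]=18>B[j]=17 take 17 → j++
[i=6,j=3] A[i]=18<=B[j]=25 take 18 → i++
[i=7,j=3] A[i]=20<=B[j]=25 take 20 → i++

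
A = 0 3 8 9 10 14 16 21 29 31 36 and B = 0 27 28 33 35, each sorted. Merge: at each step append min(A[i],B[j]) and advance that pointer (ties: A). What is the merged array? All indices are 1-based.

[0, 0, 3, 8, 9, 10, 14, 16, 21, 27, 28, 29, 31, 33, 35, 36]

[i=1,j=1] A[i]=0<=B[j]=0 take 0 → i++
[i=2,j=1] A[i]=3>B[j]=0 take 0 → j++
[i=2,j=2] A[i]=3<=B[j]=27 take 3 → i++
[i=3,j=2] A[i]=8<=B[j]=27 take 8 → i++
[i=4,j=2] A[i]=9<=B[j]=27 take 9 → i++
[i=5,j=2] A[i]=10<=B[j]=27 take 10 → i++
[i=6,j=2] A[i]=14<=B[j]=27 take 14 → i++
[i=7,j=2] A[i]=16<=B[j]=27 take 16 → i++
[i=8,j=2] A[i]=21<=B[j]=27 take 21 → i++
[i=9,j=2] A[i]=29>B[j]=27 take 27 → j++
[i=9,j=3] A[i]=29>B[j]=28 take 28 → j++
[i=9,j=4] A[i]=29<=B[j]=33 take 29 → i++
[i=10,j=4] A[i]=31<=B[j]=33 take 31 → i++
[i=11,j=4] A[i]=36>B[j]=33 take 33 → j++
[i=11,j=5] A[i]=36>B[j]=35 take 35 → j++
[i=11,j=6] B done, take A[i]=36 → i++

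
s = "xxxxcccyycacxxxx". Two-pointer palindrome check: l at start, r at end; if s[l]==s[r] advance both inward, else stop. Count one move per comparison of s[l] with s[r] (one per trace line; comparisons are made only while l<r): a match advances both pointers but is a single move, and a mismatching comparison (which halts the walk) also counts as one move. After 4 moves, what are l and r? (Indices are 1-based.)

[1,16] 'x'=='x' → l++,r--
[2,15] 'x'=='x' → l++,r--
[3,14] 'x'=='x' → l++,r--
[4,13] 'x'=='x' → l++,r--

l=5, r=12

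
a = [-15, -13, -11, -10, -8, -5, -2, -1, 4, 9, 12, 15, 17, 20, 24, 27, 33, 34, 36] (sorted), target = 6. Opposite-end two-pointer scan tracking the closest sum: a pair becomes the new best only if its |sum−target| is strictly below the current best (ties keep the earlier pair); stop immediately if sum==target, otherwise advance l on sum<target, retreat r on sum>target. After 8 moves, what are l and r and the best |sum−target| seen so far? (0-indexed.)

[0,18] -15+36=21 d=15 * → r--
[0,17] -15+34=19 d=13 * → r--
[0,16] -15+33=18 d=12 * → r--
[0,15] -15+27=12 d=6 * → r--
[0,14] -15+24=9 d=3 * → r--
[0,13] -15+20=5 d=1 * → l++
[1,13] -13+20=7 d=1 → r--
[1,12] -13+17=4 d=2 → l++

l=2, r=12, best |Δ|=1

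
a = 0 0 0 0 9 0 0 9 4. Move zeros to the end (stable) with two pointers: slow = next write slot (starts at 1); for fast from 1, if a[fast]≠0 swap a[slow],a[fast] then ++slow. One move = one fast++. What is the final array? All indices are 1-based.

slow=1 fast=1: a[fast]=0, fast++
slow=1 fast=2: a[fast]=0, fast++
slow=1 fast=3: a[fast]=0, fast++
slow=1 fast=4: a[fast]=0, fast++
slow=1 fast=5: a[fast]=9≠0 swap→a[1]=9, slow++,fast++
slow=2 fast=6: a[fast]=0, fast++
slow=2 fast=7: a[fast]=0, fast++
slow=2 fast=8: a[fast]=9≠0 swap→a[2]=9, slow++,fast++
slow=3 fast=9: a[fast]=4≠0 swap→a[3]=4, slow++,fast++

[9, 9, 4, 0, 0, 0, 0, 0, 0]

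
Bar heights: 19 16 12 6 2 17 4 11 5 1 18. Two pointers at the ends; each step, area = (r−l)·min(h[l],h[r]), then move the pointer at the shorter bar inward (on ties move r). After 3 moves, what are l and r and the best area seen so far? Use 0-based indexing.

l=0, r=7, best area=180

[0,10] min(19,18)*10=180 best=180 * → r--
[0,9] min(19,1)*9=9 best=180 → r--
[0,8] min(19,5)*8=40 best=180 → r--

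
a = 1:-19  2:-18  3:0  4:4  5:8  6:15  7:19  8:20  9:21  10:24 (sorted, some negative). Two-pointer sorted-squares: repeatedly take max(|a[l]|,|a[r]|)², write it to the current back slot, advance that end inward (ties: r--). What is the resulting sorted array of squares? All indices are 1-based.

[0, 16, 64, 225, 324, 361, 361, 400, 441, 576]

l=1 r=10: |-19|<=|24| out[10]=576, r--
l=1 r=9: |-19|<=|21| out[9]=441, r--
l=1 r=8: |-19|<=|20| out[8]=400, r--
l=1 r=7: |-19|<=|19| out[7]=361, r--
l=1 r=6: |-19|>|15| out[6]=361, l++
l=2 r=6: |-18|>|15| out[5]=324, l++
l=3 r=6: |0|<=|15| out[4]=225, r--
l=3 r=5: |0|<=|8| out[3]=64, r--
l=3 r=4: |0|<=|4| out[2]=16, r--
l=3 r=3: |0|<=|0| out[1]=0, r--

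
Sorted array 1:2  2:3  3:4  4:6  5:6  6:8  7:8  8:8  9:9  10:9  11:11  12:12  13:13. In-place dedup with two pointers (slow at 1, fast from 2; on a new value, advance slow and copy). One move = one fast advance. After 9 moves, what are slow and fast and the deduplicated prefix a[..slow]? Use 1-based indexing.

slow=6, fast=11, prefix=[2, 3, 4, 6, 8, 9]

slow=1 fast=2: a[fast]=3≠a[slow]=2 write a[2]=3, slow++,fast++
slow=2 fast=3: a[fast]=4≠a[slow]=3 write a[3]=4, slow++,fast++
slow=3 fast=4: a[fast]=6≠a[slow]=4 write a[4]=6, slow++,fast++
slow=4 fast=5: a[fast]=6=a[slow] dup, fast++
slow=4 fast=6: a[fast]=8≠a[slow]=6 write a[5]=8, slow++,fast++
slow=5 fast=7: a[fast]=8=a[slow] dup, fast++
slow=5 fast=8: a[fast]=8=a[slow] dup, fast++
slow=5 fast=9: a[fast]=9≠a[slow]=8 write a[6]=9, slow++,fast++
slow=6 fast=10: a[fast]=9=a[slow] dup, fast++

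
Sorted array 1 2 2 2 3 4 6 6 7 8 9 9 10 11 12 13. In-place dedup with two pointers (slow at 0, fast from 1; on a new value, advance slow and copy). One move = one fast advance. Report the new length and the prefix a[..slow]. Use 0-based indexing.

length 12; prefix = [1, 2, 3, 4, 6, 7, 8, 9, 10, 11, 12, 13]

slow=0 fast=1: a[fast]=2≠a[slow]=1 write a[1]=2, slow++,fast++
slow=1 fast=2: a[fast]=2=a[slow] dup, fast++
slow=1 fast=3: a[fast]=2=a[slow] dup, fast++
slow=1 fast=4: a[fast]=3≠a[slow]=2 write a[2]=3, slow++,fast++
slow=2 fast=5: a[fast]=4≠a[slow]=3 write a[3]=4, slow++,fast++
slow=3 fast=6: a[fast]=6≠a[slow]=4 write a[4]=6, slow++,fast++
slow=4 fast=7: a[fast]=6=a[slow] dup, fast++
slow=4 fast=8: a[fast]=7≠a[slow]=6 write a[5]=7, slow++,fast++
slow=5 fast=9: a[fast]=8≠a[slow]=7 write a[6]=8, slow++,fast++
slow=6 fast=10: a[fast]=9≠a[slow]=8 write a[7]=9, slow++,fast++
slow=7 fast=11: a[fast]=9=a[slow] dup, fast++
slow=7 fast=12: a[fast]=10≠a[slow]=9 write a[8]=10, slow++,fast++
slow=8 fast=13: a[fast]=11≠a[slow]=10 write a[9]=11, slow++,fast++
slow=9 fast=14: a[fast]=12≠a[slow]=11 write a[10]=12, slow++,fast++
slow=10 fast=15: a[fast]=13≠a[slow]=12 write a[11]=13, slow++,fast++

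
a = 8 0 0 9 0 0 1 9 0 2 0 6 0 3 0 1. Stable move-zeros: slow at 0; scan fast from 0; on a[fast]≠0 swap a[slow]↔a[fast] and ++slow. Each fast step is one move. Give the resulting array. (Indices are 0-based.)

[8, 9, 1, 9, 2, 6, 3, 1, 0, 0, 0, 0, 0, 0, 0, 0]

slow=0 fast=0: a[fast]=8≠0 swap→a[0]=8, slow++,fast++
slow=1 fast=1: a[fast]=0, fast++
slow=1 fast=2: a[fast]=0, fast++
slow=1 fast=3: a[fast]=9≠0 swap→a[1]=9, slow++,fast++
slow=2 fast=4: a[fast]=0, fast++
slow=2 fast=5: a[fast]=0, fast++
slow=2 fast=6: a[fast]=1≠0 swap→a[2]=1, slow++,fast++
slow=3 fast=7: a[fast]=9≠0 swap→a[3]=9, slow++,fast++
slow=4 fast=8: a[fast]=0, fast++
slow=4 fast=9: a[fast]=2≠0 swap→a[4]=2, slow++,fast++
slow=5 fast=10: a[fast]=0, fast++
slow=5 fast=11: a[fast]=6≠0 swap→a[5]=6, slow++,fast++
slow=6 fast=12: a[fast]=0, fast++
slow=6 fast=13: a[fast]=3≠0 swap→a[6]=3, slow++,fast++
slow=7 fast=14: a[fast]=0, fast++
slow=7 fast=15: a[fast]=1≠0 swap→a[7]=1, slow++,fast++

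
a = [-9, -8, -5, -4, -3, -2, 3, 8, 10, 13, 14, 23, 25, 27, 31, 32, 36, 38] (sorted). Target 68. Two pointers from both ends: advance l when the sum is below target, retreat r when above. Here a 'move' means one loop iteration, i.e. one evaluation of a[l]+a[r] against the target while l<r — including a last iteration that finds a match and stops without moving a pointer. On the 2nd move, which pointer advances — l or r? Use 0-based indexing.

l=0 r=17: -9+38=29 <68, l++
l=1 r=17: -8+38=30 <68, l++

l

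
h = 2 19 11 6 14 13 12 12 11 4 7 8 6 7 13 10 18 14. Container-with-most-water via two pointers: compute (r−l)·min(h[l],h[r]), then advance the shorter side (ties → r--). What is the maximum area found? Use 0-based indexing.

max area = 270

l=0 r=17: min(2,14)*17=34 best=34 *, l++
l=1 r=17: min(19,14)*16=224 best=224 *, r--
l=1 r=16: min(19,18)*15=270 best=270 *, r--
l=1 r=15: min(19,10)*14=140 best=270, r--
l=1 r=14: min(19,13)*13=169 best=270, r--
l=1 r=13: min(19,7)*12=84 best=270, r--
l=1 r=12: min(19,6)*11=66 best=270, r--
l=1 r=11: min(19,8)*10=80 best=270, r--
l=1 r=10: min(19,7)*9=63 best=270, r--
l=1 r=9: min(19,4)*8=32 best=270, r--
l=1 r=8: min(19,11)*7=77 best=270, r--
l=1 r=7: min(19,12)*6=72 best=270, r--
l=1 r=6: min(19,12)*5=60 best=270, r--
l=1 r=5: min(19,13)*4=52 best=270, r--
l=1 r=4: min(19,14)*3=42 best=270, r--
l=1 r=3: min(19,6)*2=12 best=270, r--
l=1 r=2: min(19,11)*1=11 best=270, r--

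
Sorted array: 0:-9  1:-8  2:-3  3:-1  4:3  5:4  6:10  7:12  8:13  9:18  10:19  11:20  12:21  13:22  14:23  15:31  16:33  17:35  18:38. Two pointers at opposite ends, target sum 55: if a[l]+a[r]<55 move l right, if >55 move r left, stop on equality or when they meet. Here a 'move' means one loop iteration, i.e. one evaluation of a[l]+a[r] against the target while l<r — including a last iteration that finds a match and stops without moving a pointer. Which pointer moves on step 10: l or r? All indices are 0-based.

r

[0,18] -9+38=29 <55 → l++
[1,18] -8+38=30 <55 → l++
[2,18] -3+38=35 <55 → l++
[3,18] -1+38=37 <55 → l++
[4,18] 3+38=41 <55 → l++
[5,18] 4+38=42 <55 → l++
[6,18] 10+38=48 <55 → l++
[7,18] 12+38=50 <55 → l++
[8,18] 13+38=51 <55 → l++
[9,18] 18+38=56 >55 → r--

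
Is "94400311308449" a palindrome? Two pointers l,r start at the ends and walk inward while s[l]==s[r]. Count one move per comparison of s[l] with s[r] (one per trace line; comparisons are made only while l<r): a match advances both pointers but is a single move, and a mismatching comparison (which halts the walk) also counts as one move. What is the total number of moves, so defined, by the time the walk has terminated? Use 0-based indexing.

4 moves

l=0 r=13: '9'=='9', l++,r--
l=1 r=12: '4'=='4', l++,r--
l=2 r=11: '4'=='4', l++,r--
l=3 r=10: '0'!='8', stop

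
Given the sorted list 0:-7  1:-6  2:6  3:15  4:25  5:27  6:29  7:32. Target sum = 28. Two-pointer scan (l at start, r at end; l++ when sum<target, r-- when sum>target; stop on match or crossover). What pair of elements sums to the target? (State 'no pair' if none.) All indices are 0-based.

no pair

[0,7] -7+32=25 <28 → l++
[1,7] -6+32=26 <28 → l++
[2,7] 6+32=38 >28 → r--
[2,6] 6+29=35 >28 → r--
[2,5] 6+27=33 >28 → r--
[2,4] 6+25=31 >28 → r--
[2,3] 6+15=21 <28 → l++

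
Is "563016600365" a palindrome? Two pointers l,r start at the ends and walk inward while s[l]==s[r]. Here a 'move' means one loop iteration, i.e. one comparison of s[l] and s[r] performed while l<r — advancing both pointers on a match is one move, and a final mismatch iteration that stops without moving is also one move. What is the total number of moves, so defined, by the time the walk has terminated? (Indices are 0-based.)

[0,11] '5'=='5' → l++,r--
[1,10] '6'=='6' → l++,r--
[2,9] '3'=='3' → l++,r--
[3,8] '0'=='0' → l++,r--
[4,7] '1'!='0' → stop

5 moves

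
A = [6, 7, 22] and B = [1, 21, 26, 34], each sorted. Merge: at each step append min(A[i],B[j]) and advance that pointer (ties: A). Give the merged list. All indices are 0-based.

[i=0,j=0] A[i]=6>B[j]=1 take 1 → j++
[i=0,j=1] A[i]=6<=B[j]=21 take 6 → i++
[i=1,j=1] A[i]=7<=B[j]=21 take 7 → i++
[i=2,j=1] A[i]=22>B[j]=21 take 21 → j++
[i=2,j=2] A[i]=22<=B[j]=26 take 22 → i++
[i=3,j=2] A done, take B[j]=26 → j++
[i=3,j=3] A done, take B[j]=34 → j++

[1, 6, 7, 21, 22, 26, 34]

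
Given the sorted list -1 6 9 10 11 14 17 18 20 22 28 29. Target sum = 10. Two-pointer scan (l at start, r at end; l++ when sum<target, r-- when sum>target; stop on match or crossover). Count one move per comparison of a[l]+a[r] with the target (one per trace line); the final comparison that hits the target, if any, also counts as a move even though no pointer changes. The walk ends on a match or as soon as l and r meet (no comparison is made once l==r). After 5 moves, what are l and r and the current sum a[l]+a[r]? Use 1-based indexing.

[1,12] -1+29=28 >10 → r--
[1,11] -1+28=27 >10 → r--
[1,10] -1+22=21 >10 → r--
[1,9] -1+20=19 >10 → r--
[1,8] -1+18=17 >10 → r--

l=1, r=7, sum=16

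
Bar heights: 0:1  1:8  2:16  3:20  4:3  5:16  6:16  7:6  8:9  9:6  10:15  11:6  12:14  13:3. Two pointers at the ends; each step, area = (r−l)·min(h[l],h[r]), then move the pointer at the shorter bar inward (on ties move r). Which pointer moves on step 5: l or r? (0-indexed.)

r

[0,13] min(1,3)*13=13 best=13 * → l++
[1,13] min(8,3)*12=36 best=36 * → r--
[1,12] min(8,14)*11=88 best=88 * → l++
[2,12] min(16,14)*10=140 best=140 * → r--
[2,11] min(16,6)*9=54 best=140 → r--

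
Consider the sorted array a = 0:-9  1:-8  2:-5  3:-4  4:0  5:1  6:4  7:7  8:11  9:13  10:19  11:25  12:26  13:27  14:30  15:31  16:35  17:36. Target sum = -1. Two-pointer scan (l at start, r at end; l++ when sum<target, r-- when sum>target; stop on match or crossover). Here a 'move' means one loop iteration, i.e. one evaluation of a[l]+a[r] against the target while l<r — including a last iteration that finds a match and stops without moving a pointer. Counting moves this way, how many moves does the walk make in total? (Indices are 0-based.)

12 moves

l=0 r=17: -9+36=27 >-1, r--
l=0 r=16: -9+35=26 >-1, r--
l=0 r=15: -9+31=22 >-1, r--
l=0 r=14: -9+30=21 >-1, r--
l=0 r=13: -9+27=18 >-1, r--
l=0 r=12: -9+26=17 >-1, r--
l=0 r=11: -9+25=16 >-1, r--
l=0 r=10: -9+19=10 >-1, r--
l=0 r=9: -9+13=4 >-1, r--
l=0 r=8: -9+11=2 >-1, r--
l=0 r=7: -9+7=-2 <-1, l++
l=1 r=7: -8+7=-1, found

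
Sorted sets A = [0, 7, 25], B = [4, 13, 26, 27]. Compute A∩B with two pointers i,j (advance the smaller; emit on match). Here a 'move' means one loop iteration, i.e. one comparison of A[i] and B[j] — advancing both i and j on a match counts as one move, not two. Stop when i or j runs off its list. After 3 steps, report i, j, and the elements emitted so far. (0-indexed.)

i=2, j=1, emitted=[]

i=0 j=0: 0<4, i++
i=1 j=0: 7>4, j++
i=1 j=1: 7<13, i++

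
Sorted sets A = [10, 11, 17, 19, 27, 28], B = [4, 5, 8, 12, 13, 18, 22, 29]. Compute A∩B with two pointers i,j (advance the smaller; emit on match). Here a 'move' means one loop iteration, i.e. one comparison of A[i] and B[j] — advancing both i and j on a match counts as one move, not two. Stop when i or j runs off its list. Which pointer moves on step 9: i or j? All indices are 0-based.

j

[i=0,j=0] 10>4 → j++
[i=0,j=1] 10>5 → j++
[i=0,j=2] 10>8 → j++
[i=0,j=3] 10<12 → i++
[i=1,j=3] 11<12 → i++
[i=2,j=3] 17>12 → j++
[i=2,j=4] 17>13 → j++
[i=2,j=5] 17<18 → i++
[i=3,j=5] 19>18 → j++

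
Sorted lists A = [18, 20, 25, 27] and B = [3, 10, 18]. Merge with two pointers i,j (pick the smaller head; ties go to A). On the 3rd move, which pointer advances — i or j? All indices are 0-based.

[i=0,j=0] A[i]=18>B[j]=3 take 3 → j++
[i=0,j=1] A[i]=18>B[j]=10 take 10 → j++
[i=0,j=2] A[i]=18<=B[j]=18 take 18 → i++

i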